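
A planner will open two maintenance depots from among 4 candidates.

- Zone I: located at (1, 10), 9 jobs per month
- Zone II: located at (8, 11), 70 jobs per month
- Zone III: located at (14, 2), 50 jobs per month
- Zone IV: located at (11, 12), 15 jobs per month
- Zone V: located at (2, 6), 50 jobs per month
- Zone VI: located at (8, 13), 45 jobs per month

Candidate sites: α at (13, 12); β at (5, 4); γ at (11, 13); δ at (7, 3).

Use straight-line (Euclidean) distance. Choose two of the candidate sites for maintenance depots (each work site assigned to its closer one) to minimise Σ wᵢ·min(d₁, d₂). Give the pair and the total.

{β, γ}, total 1108.5

Evaluate every pair (each demand assigned to the nearer of the two):
  {β, γ}: total = 1108.5
  {γ, δ}: total = 1130.5
  {α, β}: total = 1322.5
  {α, δ}: total = 1344.5
  {α, γ}: total = 1568.9
  {β, δ}: total = 1706.5
Best pair: {β, γ} with total 1108.5.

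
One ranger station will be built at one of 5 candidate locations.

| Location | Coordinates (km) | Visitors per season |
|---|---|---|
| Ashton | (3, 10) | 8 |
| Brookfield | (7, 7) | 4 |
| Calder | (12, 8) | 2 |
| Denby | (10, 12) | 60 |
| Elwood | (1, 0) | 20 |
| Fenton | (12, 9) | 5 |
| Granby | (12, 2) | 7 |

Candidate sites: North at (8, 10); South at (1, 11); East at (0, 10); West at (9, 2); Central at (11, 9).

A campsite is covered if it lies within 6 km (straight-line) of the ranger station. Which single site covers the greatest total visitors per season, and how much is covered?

North, covering 79

Coverage radius r = 6 km; a point is covered iff (Δx)²+(Δy)² ≤ 6² = 36.
  North (8, 10): covers {Ashton, Brookfield, Calder, Denby, Fenton} → 79
  South (1, 11): covers {Ashton} → 8
  East (0, 10): covers {Ashton} → 8
  West (9, 2): covers {Brookfield, Granby} → 11
  Central (11, 9): covers {Brookfield, Calder, Denby, Fenton} → 71
Maximum coverage at North: 79 visitors per season.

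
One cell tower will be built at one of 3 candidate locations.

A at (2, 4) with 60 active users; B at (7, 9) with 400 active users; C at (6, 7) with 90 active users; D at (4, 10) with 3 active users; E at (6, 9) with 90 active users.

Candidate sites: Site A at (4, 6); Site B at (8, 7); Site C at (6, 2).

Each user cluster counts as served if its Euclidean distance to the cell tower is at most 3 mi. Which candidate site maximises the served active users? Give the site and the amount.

Coverage radius r = 3 mi; a point is covered iff (Δx)²+(Δy)² ≤ 3² = 9.
  Site A (4, 6): covers {A, C} → 150
  Site B (8, 7): covers {B, C, E} → 580
  Site C (6, 2): covers {none} → 0
Maximum coverage at Site B: 580 active users.

Site B, covering 580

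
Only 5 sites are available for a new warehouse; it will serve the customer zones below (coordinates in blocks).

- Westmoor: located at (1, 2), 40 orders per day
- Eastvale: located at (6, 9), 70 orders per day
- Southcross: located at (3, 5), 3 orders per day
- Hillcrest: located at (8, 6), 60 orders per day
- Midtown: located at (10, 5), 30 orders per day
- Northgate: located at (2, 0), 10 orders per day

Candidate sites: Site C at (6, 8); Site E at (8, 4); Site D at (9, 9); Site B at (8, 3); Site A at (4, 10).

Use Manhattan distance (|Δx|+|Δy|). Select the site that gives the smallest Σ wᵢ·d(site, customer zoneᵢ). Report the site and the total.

Site C, total 1098 blocks

Total weighted distance at each candidate:
  Site C (6, 8): total = 1098
  Site E (8, 4): total = 1178
  Site D (9, 9): total = 1390
  Site B (8, 3): total = 1291
  Site A (4, 10): total = 1598
Minimum is at Site C with total 1098 blocks.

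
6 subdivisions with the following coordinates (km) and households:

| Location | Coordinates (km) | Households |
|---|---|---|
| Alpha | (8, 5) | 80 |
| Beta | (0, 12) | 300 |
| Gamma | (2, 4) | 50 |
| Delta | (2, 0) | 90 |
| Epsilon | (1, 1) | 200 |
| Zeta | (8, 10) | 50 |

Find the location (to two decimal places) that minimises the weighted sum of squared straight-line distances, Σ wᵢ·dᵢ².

(1.97, 6.36)

The minimiser of Σwᵢ‖p−pᵢ‖² is the weighted centroid p* = (Σwᵢpᵢ)/(Σwᵢ).
Σwᵢ = 770.
Σwᵢxᵢ = 80·8 + 300·0 + 50·2 + 90·2 + 200·1 + 50·8 = 1520.
Σwᵢyᵢ = 80·5 + 300·12 + 50·4 + 90·0 + 200·1 + 50·10 = 4900.
x* = 1520/770 = 1.97, y* = 4900/770 = 6.36.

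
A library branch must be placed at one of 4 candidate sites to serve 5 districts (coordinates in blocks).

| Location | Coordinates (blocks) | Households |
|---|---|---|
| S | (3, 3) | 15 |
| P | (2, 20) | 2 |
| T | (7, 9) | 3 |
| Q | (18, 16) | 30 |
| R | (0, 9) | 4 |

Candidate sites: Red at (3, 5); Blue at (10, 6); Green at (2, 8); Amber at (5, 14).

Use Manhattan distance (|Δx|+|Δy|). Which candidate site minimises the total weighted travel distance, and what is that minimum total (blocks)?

Amber, total 724 blocks

Total weighted distance at each candidate:
  Red (3, 5): total = 894
  Blue (10, 6): total = 804
  Green (2, 8): total = 864
  Amber (5, 14): total = 724
Minimum is at Amber with total 724 blocks.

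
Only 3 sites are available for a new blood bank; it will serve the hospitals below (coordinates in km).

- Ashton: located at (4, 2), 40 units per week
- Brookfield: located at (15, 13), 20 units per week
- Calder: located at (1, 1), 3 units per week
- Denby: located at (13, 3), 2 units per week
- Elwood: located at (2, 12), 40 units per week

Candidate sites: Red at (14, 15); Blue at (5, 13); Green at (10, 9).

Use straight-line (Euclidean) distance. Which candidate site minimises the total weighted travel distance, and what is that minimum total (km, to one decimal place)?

Total weighted distance at each candidate:
  Red (14, 15): total = 1276.9
  Blue (5, 13): total = 831.9
  Green (10, 9): total = 888.1
Minimum is at Blue with total 831.9 km.

Blue, total 831.9 km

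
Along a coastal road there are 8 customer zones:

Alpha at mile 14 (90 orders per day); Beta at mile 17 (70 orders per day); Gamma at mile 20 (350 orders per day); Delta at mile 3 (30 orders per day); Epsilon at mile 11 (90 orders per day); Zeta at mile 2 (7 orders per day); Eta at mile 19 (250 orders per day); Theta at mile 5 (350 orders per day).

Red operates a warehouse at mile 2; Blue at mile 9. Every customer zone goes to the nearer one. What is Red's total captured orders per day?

The indifferent point is the midpoint (2+9)/2 = 5.5; customer zones left of it (closer to Red at 2) go to Red, those right go to Blue.
  Zeta at 2 (w=7) → Red
  Delta at 3 (w=30) → Red
  Theta at 5 (w=350) → Red
  Epsilon at 11 (w=90) → Blue
  Alpha at 14 (w=90) → Blue
  Beta at 17 (w=70) → Blue
  Eta at 19 (w=250) → Blue
  Gamma at 20 (w=350) → Blue
Red captures 387; Blue captures 850.

387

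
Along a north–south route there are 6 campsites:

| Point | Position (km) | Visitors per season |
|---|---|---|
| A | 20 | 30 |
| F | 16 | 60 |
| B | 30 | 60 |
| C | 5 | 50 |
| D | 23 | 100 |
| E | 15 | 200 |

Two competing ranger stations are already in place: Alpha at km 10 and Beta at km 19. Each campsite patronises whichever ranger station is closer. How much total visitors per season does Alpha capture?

50

The indifferent point is the midpoint (10+19)/2 = 14.5; campsites left of it (closer to Alpha at 10) go to Alpha, those right go to Beta.
  C at 5 (w=50) → Alpha
  E at 15 (w=200) → Beta
  F at 16 (w=60) → Beta
  A at 20 (w=30) → Beta
  D at 23 (w=100) → Beta
  B at 30 (w=60) → Beta
Alpha captures 50; Beta captures 450.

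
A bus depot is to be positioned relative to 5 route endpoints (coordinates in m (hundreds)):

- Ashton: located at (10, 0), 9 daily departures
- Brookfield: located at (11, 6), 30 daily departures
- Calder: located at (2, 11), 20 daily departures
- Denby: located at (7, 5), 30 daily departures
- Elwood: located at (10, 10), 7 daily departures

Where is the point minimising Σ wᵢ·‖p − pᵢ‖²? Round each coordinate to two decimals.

(7.71, 6.46)

The minimiser of Σwᵢ‖p−pᵢ‖² is the weighted centroid p* = (Σwᵢpᵢ)/(Σwᵢ).
Σwᵢ = 96.
Σwᵢxᵢ = 9·10 + 30·11 + 20·2 + 30·7 + 7·10 = 740.
Σwᵢyᵢ = 9·0 + 30·6 + 20·11 + 30·5 + 7·10 = 620.
x* = 740/96 = 7.71, y* = 620/96 = 6.46.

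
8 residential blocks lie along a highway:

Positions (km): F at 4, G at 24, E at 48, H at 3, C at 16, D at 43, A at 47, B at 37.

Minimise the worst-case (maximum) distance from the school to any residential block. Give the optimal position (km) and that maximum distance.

The 1-center on a line is the midpoint of the two extreme points: leftmost at 3, rightmost at 48.
Optimal location = (3 + 48)/2 = 25.5; maximum distance = (48 − 3)/2 = 22.5.

location 25.5, max distance 22.5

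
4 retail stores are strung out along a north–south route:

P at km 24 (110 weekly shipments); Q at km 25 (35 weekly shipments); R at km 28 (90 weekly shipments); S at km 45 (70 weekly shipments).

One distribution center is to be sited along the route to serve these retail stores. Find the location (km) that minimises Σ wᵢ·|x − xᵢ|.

x = 28

For a sum of weighted absolute distances on a line, the optimum is the weighted median (not the mean). Total weight W = 305; half-weight = 152.5.
Sort by position and accumulate weight:
  km 24 (P, w=110) → cum 110
  km 25 (Q, w=35) → cum 145
  km 28 (R, w=90) → cum 235  ≥ 152.5 → median here
  km 45 (S, w=70) → cum 305
Optimal location: km 28.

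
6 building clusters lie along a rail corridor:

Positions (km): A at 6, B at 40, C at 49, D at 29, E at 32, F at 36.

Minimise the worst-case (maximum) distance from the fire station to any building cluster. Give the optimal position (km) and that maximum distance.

location 27.5, max distance 21.5

The 1-center on a line is the midpoint of the two extreme points: leftmost at 6, rightmost at 49.
Optimal location = (6 + 49)/2 = 27.5; maximum distance = (49 − 6)/2 = 21.5.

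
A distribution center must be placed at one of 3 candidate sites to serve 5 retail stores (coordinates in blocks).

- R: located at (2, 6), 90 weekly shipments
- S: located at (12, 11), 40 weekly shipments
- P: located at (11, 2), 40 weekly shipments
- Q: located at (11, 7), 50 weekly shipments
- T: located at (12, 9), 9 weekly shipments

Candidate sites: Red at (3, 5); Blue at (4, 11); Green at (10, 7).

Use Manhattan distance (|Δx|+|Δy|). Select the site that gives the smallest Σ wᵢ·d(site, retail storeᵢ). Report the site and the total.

Green, total 1376 blocks

Total weighted distance at each candidate:
  Red (3, 5): total = 1837
  Blue (4, 11): total = 2230
  Green (10, 7): total = 1376
Minimum is at Green with total 1376 blocks.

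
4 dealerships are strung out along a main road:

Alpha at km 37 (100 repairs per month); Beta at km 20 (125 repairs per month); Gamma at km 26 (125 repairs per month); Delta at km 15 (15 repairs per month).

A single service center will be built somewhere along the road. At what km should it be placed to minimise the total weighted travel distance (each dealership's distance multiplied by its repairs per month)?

For a sum of weighted absolute distances on a line, the optimum is the weighted median (not the mean). Total weight W = 365; half-weight = 182.5.
Sort by position and accumulate weight:
  km 15 (Delta, w=15) → cum 15
  km 20 (Beta, w=125) → cum 140
  km 26 (Gamma, w=125) → cum 265  ≥ 182.5 → median here
  km 37 (Alpha, w=100) → cum 365
Optimal location: km 26.

x = 26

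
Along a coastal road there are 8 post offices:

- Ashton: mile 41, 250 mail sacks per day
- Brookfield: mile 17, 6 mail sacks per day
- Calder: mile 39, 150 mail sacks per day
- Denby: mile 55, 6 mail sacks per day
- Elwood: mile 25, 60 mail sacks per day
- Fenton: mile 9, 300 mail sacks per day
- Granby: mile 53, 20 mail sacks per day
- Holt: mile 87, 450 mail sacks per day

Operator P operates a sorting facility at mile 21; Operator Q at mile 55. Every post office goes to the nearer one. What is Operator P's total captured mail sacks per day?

The indifferent point is the midpoint (21+55)/2 = 38; post offices left of it (closer to Operator P at 21) go to Operator P, those right go to Operator Q.
  Fenton at 9 (w=300) → Operator P
  Brookfield at 17 (w=6) → Operator P
  Elwood at 25 (w=60) → Operator P
  Calder at 39 (w=150) → Operator Q
  Ashton at 41 (w=250) → Operator Q
  Granby at 53 (w=20) → Operator Q
  Denby at 55 (w=6) → Operator Q
  Holt at 87 (w=450) → Operator Q
Operator P captures 366; Operator Q captures 876.

366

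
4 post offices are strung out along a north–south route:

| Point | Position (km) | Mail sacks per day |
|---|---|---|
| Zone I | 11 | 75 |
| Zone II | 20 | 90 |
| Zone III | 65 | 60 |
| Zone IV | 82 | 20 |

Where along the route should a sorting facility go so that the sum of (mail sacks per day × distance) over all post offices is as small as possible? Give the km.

For a sum of weighted absolute distances on a line, the optimum is the weighted median (not the mean). Total weight W = 245; half-weight = 122.5.
Sort by position and accumulate weight:
  km 11 (Zone I, w=75) → cum 75
  km 20 (Zone II, w=90) → cum 165  ≥ 122.5 → median here
  km 65 (Zone III, w=60) → cum 225
  km 82 (Zone IV, w=20) → cum 245
Optimal location: km 20.

x = 20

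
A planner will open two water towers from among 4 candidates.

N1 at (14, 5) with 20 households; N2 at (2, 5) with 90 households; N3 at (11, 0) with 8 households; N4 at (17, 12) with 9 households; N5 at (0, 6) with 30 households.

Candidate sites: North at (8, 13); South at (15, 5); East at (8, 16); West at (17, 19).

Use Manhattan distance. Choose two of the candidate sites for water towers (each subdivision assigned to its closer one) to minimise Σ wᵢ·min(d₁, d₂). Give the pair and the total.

Evaluate every pair (each demand assigned to the nearer of the two):
  {North, South}: total = 1793
  {South, West}: total = 1805
  {South, East}: total = 1823
  {North, West}: total = 2181
  {North, East}: total = 2208
  {East, West}: total = 2625
Best pair: {North, South} with total 1793.

{North, South}, total 1793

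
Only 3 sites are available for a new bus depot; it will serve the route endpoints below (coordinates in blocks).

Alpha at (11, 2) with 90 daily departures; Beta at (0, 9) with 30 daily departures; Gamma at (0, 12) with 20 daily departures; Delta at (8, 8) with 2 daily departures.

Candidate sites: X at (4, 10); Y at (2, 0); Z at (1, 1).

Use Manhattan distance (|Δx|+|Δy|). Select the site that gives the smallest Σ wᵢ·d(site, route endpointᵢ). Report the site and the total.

Z, total 1528 blocks

Total weighted distance at each candidate:
  X (4, 10): total = 1632
  Y (2, 0): total = 1628
  Z (1, 1): total = 1528
Minimum is at Z with total 1528 blocks.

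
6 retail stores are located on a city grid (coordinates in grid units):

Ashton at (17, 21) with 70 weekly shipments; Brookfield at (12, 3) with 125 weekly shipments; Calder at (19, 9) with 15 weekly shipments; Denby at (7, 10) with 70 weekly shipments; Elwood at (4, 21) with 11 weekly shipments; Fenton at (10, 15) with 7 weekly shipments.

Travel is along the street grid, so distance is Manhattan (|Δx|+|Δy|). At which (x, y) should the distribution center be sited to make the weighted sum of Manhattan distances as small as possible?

Manhattan distance separates: Σwᵢ(|x−xᵢ|+|y−yᵢ|) = Σwᵢ|x−xᵢ| + Σwᵢ|y−yᵢ|, so x and y are optimised independently as 1-D weighted medians.
Total weight W = 298; half = 149.
x-coordinate, sorted with cumulative weight:
  x=4 (Elwood, w=11) cum 11
  x=7 (Denby, w=70) cum 81
  x=10 (Fenton, w=7) cum 88
  x=12 (Brookfield, w=125) cum 213  ← median
  x=17 (Ashton, w=70) cum 283
  x=19 (Calder, w=15) cum 298
⇒ x* = 12
y-coordinate, sorted with cumulative weight:
  y=3 (Brookfield, w=125) cum 125
  y=9 (Calder, w=15) cum 140
  y=10 (Denby, w=70) cum 210  ← median
  y=15 (Fenton, w=7) cum 217
  y=21 (Ashton, w=70) cum 287
  y=21 (Elwood, w=11) cum 298
⇒ y* = 10

(12, 10)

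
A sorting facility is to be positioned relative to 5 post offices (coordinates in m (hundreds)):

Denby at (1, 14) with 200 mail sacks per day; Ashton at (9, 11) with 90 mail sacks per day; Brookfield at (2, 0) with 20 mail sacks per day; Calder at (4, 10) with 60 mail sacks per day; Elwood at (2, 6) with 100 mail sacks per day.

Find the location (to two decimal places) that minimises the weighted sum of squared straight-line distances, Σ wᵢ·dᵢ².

(3.17, 10.62)

The minimiser of Σwᵢ‖p−pᵢ‖² is the weighted centroid p* = (Σwᵢpᵢ)/(Σwᵢ).
Σwᵢ = 470.
Σwᵢxᵢ = 200·1 + 90·9 + 20·2 + 60·4 + 100·2 = 1490.
Σwᵢyᵢ = 200·14 + 90·11 + 20·0 + 60·10 + 100·6 = 4990.
x* = 1490/470 = 3.17, y* = 4990/470 = 10.62.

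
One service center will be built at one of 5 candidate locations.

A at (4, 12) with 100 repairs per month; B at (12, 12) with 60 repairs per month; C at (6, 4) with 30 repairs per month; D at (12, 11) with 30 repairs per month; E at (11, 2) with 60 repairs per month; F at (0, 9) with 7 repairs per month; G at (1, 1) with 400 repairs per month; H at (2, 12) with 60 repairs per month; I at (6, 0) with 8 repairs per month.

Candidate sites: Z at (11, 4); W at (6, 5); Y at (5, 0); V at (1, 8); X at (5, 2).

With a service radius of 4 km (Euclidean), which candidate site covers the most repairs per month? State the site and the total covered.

Coverage radius r = 4 km; a point is covered iff (Δx)²+(Δy)² ≤ 4² = 16.
  Z (11, 4): covers {E} → 60
  W (6, 5): covers {C} → 30
  Y (5, 0): covers {I} → 8
  V (1, 8): covers {F} → 7
  X (5, 2): covers {C, I} → 38
Maximum coverage at Z: 60 repairs per month.

Z, covering 60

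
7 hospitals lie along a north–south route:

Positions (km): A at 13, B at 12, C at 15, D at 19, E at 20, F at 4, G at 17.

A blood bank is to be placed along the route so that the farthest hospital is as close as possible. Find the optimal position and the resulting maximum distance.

The 1-center on a line is the midpoint of the two extreme points: leftmost at 4, rightmost at 20.
Optimal location = (4 + 20)/2 = 12; maximum distance = (20 − 4)/2 = 8.

location 12, max distance 8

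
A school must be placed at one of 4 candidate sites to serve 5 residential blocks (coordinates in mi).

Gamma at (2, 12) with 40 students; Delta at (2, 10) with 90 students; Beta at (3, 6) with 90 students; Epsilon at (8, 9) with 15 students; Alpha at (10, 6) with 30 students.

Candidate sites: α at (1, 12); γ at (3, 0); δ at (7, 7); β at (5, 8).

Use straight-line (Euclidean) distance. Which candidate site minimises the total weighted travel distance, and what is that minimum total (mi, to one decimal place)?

Total weighted distance at each candidate:
  α (1, 12): total = 1249.2
  γ (3, 0): total = 2357.2
  δ (7, 7): total = 1307.1
  β (5, 8): total = 988.0
Minimum is at β with total 988.0 mi.

β, total 988.0 mi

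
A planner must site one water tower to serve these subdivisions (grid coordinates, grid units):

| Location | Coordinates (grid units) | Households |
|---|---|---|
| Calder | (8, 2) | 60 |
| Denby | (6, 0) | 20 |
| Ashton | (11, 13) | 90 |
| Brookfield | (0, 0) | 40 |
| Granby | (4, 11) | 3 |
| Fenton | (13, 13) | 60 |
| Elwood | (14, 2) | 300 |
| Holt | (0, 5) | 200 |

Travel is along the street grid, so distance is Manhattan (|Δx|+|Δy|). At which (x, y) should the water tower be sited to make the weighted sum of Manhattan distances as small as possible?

Manhattan distance separates: Σwᵢ(|x−xᵢ|+|y−yᵢ|) = Σwᵢ|x−xᵢ| + Σwᵢ|y−yᵢ|, so x and y are optimised independently as 1-D weighted medians.
Total weight W = 773; half = 386.5.
x-coordinate, sorted with cumulative weight:
  x=0 (Brookfield, w=40) cum 40
  x=0 (Holt, w=200) cum 240
  x=4 (Granby, w=3) cum 243
  x=6 (Denby, w=20) cum 263
  x=8 (Calder, w=60) cum 323
  x=11 (Ashton, w=90) cum 413  ← median
  x=13 (Fenton, w=60) cum 473
  x=14 (Elwood, w=300) cum 773
⇒ x* = 11
y-coordinate, sorted with cumulative weight:
  y=0 (Denby, w=20) cum 20
  y=0 (Brookfield, w=40) cum 60
  y=2 (Calder, w=60) cum 120
  y=2 (Elwood, w=300) cum 420  ← median
  y=5 (Holt, w=200) cum 620
  y=11 (Granby, w=3) cum 623
  y=13 (Ashton, w=90) cum 713
  y=13 (Fenton, w=60) cum 773
⇒ y* = 2

(11, 2)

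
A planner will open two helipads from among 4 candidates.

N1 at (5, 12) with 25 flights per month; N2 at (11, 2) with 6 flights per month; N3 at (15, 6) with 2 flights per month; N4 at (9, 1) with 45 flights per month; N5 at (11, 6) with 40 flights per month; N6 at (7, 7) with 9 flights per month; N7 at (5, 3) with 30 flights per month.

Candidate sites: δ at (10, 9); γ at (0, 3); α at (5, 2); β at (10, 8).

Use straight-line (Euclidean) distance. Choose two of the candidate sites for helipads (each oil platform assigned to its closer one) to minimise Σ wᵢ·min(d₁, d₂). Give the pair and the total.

{α, β}, total 540.3

Evaluate every pair (each demand assigned to the nearer of the two):
  {α, β}: total = 540.3
  {δ, α}: total = 567.9
  {γ, β}: total = 793.4
  {δ, β}: total = 841.3
  {γ, α}: total = 860.0
  {δ, γ}: total = 871.6
Best pair: {α, β} with total 540.3.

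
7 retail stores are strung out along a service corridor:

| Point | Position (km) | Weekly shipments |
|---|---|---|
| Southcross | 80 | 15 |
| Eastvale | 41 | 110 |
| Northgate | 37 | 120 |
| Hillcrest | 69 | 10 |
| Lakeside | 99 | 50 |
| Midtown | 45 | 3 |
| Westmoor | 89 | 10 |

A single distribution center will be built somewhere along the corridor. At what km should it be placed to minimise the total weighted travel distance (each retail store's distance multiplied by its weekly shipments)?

x = 41

For a sum of weighted absolute distances on a line, the optimum is the weighted median (not the mean). Total weight W = 318; half-weight = 159.
Sort by position and accumulate weight:
  km 37 (Northgate, w=120) → cum 120
  km 41 (Eastvale, w=110) → cum 230  ≥ 159 → median here
  km 45 (Midtown, w=3) → cum 233
  km 69 (Hillcrest, w=10) → cum 243
  km 80 (Southcross, w=15) → cum 258
  km 89 (Westmoor, w=10) → cum 268
  km 99 (Lakeside, w=50) → cum 318
Optimal location: km 41.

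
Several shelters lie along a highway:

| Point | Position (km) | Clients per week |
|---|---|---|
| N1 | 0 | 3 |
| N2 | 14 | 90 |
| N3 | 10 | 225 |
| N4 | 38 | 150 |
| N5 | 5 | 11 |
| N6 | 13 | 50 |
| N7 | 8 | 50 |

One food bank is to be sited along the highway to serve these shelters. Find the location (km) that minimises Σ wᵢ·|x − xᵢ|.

x = 13

For a sum of weighted absolute distances on a line, the optimum is the weighted median (not the mean). Total weight W = 579; half-weight = 289.5.
Sort by position and accumulate weight:
  km 0 (N1, w=3) → cum 3
  km 5 (N5, w=11) → cum 14
  km 8 (N7, w=50) → cum 64
  km 10 (N3, w=225) → cum 289
  km 13 (N6, w=50) → cum 339  ≥ 289.5 → median here
  km 14 (N2, w=90) → cum 429
  km 38 (N4, w=150) → cum 579
Optimal location: km 13.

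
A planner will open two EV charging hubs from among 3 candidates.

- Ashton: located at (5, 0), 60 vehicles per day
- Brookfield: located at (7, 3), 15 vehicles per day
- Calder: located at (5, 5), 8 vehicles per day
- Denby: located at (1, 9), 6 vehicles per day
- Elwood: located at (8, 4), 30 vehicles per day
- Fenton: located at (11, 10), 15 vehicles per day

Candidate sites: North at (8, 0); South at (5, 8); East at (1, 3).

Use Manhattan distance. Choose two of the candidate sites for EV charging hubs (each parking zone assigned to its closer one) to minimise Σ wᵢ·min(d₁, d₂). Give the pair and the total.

Evaluate every pair (each demand assigned to the nearer of the two):
  {North, South}: total = 534
  {North, East}: total = 639
  {South, East}: total = 894
Best pair: {North, South} with total 534.

{North, South}, total 534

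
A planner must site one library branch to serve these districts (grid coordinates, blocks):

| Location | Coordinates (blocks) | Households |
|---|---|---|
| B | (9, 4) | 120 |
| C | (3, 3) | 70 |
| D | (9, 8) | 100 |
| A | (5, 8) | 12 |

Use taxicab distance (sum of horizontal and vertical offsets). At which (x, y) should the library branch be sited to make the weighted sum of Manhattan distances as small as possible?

Manhattan distance separates: Σwᵢ(|x−xᵢ|+|y−yᵢ|) = Σwᵢ|x−xᵢ| + Σwᵢ|y−yᵢ|, so x and y are optimised independently as 1-D weighted medians.
Total weight W = 302; half = 151.
x-coordinate, sorted with cumulative weight:
  x=3 (C, w=70) cum 70
  x=5 (A, w=12) cum 82
  x=9 (B, w=120) cum 202  ← median
  x=9 (D, w=100) cum 302
⇒ x* = 9
y-coordinate, sorted with cumulative weight:
  y=3 (C, w=70) cum 70
  y=4 (B, w=120) cum 190  ← median
  y=8 (D, w=100) cum 290
  y=8 (A, w=12) cum 302
⇒ y* = 4

(9, 4)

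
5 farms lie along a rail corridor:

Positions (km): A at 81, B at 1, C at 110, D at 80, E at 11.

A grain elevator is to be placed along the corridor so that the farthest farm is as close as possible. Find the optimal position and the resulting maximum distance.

location 55.5, max distance 54.5

The 1-center on a line is the midpoint of the two extreme points: leftmost at 1, rightmost at 110.
Optimal location = (1 + 110)/2 = 55.5; maximum distance = (110 − 1)/2 = 54.5.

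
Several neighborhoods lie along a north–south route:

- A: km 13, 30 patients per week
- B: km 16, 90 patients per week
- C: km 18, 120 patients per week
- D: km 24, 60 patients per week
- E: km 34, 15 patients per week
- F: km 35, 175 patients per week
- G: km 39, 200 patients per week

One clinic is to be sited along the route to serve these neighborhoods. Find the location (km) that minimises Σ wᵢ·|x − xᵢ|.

x = 35

For a sum of weighted absolute distances on a line, the optimum is the weighted median (not the mean). Total weight W = 690; half-weight = 345.
Sort by position and accumulate weight:
  km 13 (A, w=30) → cum 30
  km 16 (B, w=90) → cum 120
  km 18 (C, w=120) → cum 240
  km 24 (D, w=60) → cum 300
  km 34 (E, w=15) → cum 315
  km 35 (F, w=175) → cum 490  ≥ 345 → median here
  km 39 (G, w=200) → cum 690
Optimal location: km 35.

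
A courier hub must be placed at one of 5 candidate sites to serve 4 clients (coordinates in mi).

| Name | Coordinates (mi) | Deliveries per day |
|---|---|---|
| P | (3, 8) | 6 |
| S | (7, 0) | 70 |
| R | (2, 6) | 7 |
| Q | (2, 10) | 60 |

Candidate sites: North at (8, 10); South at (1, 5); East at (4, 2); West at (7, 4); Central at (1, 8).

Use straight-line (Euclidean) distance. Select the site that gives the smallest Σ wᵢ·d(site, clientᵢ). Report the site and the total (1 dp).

Total weighted distance at each candidate:
  North (8, 10): total = 1146.3
  South (1, 5): total = 884.2
  East (4, 2): total = 815.0
  West (7, 4): total = 820.3
  Central (1, 8): total = 861.8
Minimum is at East with total 815.0 mi.

East, total 815.0 mi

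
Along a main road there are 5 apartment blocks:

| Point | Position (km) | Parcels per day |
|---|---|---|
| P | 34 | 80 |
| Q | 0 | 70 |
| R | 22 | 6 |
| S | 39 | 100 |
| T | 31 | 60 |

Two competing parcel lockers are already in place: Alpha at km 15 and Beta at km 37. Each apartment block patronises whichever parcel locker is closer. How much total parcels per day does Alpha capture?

76

The indifferent point is the midpoint (15+37)/2 = 26; apartment blocks left of it (closer to Alpha at 15) go to Alpha, those right go to Beta.
  Q at 0 (w=70) → Alpha
  R at 22 (w=6) → Alpha
  T at 31 (w=60) → Beta
  P at 34 (w=80) → Beta
  S at 39 (w=100) → Beta
Alpha captures 76; Beta captures 240.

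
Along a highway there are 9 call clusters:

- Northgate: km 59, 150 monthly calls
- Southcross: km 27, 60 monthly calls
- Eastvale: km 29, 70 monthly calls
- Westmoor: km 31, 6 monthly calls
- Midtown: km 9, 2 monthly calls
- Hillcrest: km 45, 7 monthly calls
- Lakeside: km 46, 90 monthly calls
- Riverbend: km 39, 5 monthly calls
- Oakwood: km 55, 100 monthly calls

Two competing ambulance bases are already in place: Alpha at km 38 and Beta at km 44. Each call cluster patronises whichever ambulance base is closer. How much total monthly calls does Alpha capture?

The indifferent point is the midpoint (38+44)/2 = 41; call clusters left of it (closer to Alpha at 38) go to Alpha, those right go to Beta.
  Midtown at 9 (w=2) → Alpha
  Southcross at 27 (w=60) → Alpha
  Eastvale at 29 (w=70) → Alpha
  Westmoor at 31 (w=6) → Alpha
  Riverbend at 39 (w=5) → Alpha
  Hillcrest at 45 (w=7) → Beta
  Lakeside at 46 (w=90) → Beta
  Oakwood at 55 (w=100) → Beta
  Northgate at 59 (w=150) → Beta
Alpha captures 143; Beta captures 347.

143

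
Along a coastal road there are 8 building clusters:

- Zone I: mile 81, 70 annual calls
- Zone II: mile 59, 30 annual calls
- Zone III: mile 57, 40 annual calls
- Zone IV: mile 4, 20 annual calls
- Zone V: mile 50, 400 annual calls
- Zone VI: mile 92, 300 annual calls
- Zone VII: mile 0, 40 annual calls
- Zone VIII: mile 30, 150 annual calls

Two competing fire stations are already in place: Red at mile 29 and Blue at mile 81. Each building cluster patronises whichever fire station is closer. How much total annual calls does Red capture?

610

The indifferent point is the midpoint (29+81)/2 = 55; building clusters left of it (closer to Red at 29) go to Red, those right go to Blue.
  Zone VII at 0 (w=40) → Red
  Zone IV at 4 (w=20) → Red
  Zone VIII at 30 (w=150) → Red
  Zone V at 50 (w=400) → Red
  Zone III at 57 (w=40) → Blue
  Zone II at 59 (w=30) → Blue
  Zone I at 81 (w=70) → Blue
  Zone VI at 92 (w=300) → Blue
Red captures 610; Blue captures 440.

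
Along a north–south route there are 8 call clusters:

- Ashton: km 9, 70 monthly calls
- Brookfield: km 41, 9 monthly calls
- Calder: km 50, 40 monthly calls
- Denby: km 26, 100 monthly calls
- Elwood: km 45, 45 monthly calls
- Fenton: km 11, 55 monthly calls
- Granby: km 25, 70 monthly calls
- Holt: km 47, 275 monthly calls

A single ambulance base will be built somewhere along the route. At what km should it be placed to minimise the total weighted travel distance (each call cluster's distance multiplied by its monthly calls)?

For a sum of weighted absolute distances on a line, the optimum is the weighted median (not the mean). Total weight W = 664; half-weight = 332.
Sort by position and accumulate weight:
  km 9 (Ashton, w=70) → cum 70
  km 11 (Fenton, w=55) → cum 125
  km 25 (Granby, w=70) → cum 195
  km 26 (Denby, w=100) → cum 295
  km 41 (Brookfield, w=9) → cum 304
  km 45 (Elwood, w=45) → cum 349  ≥ 332 → median here
  km 47 (Holt, w=275) → cum 624
  km 50 (Calder, w=40) → cum 664
Optimal location: km 45.

x = 45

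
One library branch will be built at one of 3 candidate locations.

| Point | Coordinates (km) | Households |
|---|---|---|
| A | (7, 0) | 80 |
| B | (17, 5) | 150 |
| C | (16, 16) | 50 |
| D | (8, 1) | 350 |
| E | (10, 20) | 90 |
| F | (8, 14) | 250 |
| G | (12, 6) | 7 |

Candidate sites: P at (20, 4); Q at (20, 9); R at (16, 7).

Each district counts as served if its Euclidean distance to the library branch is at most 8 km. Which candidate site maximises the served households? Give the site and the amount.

R, covering 157

Coverage radius r = 8 km; a point is covered iff (Δx)²+(Δy)² ≤ 8² = 64.
  P (20, 4): covers {B} → 150
  Q (20, 9): covers {B} → 150
  R (16, 7): covers {B, G} → 157
Maximum coverage at R: 157 households.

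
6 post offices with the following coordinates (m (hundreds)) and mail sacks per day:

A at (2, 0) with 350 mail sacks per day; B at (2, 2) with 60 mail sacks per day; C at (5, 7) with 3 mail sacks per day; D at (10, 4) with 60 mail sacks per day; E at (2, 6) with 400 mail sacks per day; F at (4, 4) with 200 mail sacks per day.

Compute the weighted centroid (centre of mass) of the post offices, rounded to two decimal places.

The minimiser of Σwᵢ‖p−pᵢ‖² is the weighted centroid p* = (Σwᵢpᵢ)/(Σwᵢ).
Σwᵢ = 1073.
Σwᵢxᵢ = 350·2 + 60·2 + 3·5 + 60·10 + 400·2 + 200·4 = 3035.
Σwᵢyᵢ = 350·0 + 60·2 + 3·7 + 60·4 + 400·6 + 200·4 = 3581.
x* = 3035/1073 = 2.83, y* = 3581/1073 = 3.34.

(2.83, 3.34)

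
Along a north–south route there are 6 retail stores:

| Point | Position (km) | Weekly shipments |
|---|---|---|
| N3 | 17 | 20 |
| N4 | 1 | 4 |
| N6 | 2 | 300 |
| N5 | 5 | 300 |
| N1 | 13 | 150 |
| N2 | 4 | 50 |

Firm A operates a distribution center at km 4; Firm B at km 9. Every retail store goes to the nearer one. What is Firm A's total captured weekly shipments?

654

The indifferent point is the midpoint (4+9)/2 = 6.5; retail stores left of it (closer to Firm A at 4) go to Firm A, those right go to Firm B.
  N4 at 1 (w=4) → Firm A
  N6 at 2 (w=300) → Firm A
  N2 at 4 (w=50) → Firm A
  N5 at 5 (w=300) → Firm A
  N1 at 13 (w=150) → Firm B
  N3 at 17 (w=20) → Firm B
Firm A captures 654; Firm B captures 170.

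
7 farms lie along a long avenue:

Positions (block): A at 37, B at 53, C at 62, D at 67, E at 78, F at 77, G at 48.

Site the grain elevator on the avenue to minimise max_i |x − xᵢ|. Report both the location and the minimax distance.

The 1-center on a line is the midpoint of the two extreme points: leftmost at 37, rightmost at 78.
Optimal location = (37 + 78)/2 = 57.5; maximum distance = (78 − 37)/2 = 20.5.

location 57.5, max distance 20.5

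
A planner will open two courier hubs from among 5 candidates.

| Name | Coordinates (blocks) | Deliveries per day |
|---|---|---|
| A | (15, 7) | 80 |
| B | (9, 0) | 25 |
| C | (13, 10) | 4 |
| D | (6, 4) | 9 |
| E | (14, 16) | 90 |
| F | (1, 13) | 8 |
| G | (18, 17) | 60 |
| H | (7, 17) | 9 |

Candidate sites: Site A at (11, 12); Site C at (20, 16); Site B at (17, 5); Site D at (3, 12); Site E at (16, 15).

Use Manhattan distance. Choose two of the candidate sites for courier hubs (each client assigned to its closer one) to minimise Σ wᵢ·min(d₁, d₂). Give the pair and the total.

Evaluate every pair (each demand assigned to the nearer of the two):
  {Site B, Site E}: total = 1530
  {Site C, Site B}: total = 1811
  {Site A, Site E}: total = 1882
  {Site D, Site E}: total = 1916
  {Site A, Site C}: total = 2092
  {Site C, Site E}: total = 2176
  {Site A, Site B}: total = 2288
  {Site C, Site D}: total = 2542
  {Site A, Site D}: total = 2640
  {Site B, Site D}: total = 2925
Best pair: {Site B, Site E} with total 1530.

{Site B, Site E}, total 1530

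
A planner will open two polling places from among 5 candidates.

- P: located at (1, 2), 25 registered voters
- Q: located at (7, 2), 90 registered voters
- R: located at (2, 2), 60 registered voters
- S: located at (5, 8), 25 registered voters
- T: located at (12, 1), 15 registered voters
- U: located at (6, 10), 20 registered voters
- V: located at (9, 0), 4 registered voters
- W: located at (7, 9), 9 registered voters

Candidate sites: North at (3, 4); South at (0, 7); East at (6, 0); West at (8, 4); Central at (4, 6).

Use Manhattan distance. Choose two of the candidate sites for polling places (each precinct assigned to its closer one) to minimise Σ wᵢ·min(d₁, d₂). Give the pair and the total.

{North, West}, total 1039

Evaluate every pair (each demand assigned to the nearer of the two):
  {North, West}: total = 1039
  {North, East}: total = 1078
  {East, Central}: total = 1171
  {West, Central}: total = 1179
  {North, Central}: total = 1289
  {South, East}: total = 1308
  {East, West}: total = 1311
  {South, West}: total = 1329
  {North, South}: total = 1451
  {South, Central}: total = 1628
Best pair: {North, West} with total 1039.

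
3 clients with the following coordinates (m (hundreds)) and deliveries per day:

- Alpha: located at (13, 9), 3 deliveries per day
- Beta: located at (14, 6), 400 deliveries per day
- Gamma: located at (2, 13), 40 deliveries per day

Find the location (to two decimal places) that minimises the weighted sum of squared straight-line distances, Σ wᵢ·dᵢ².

(12.91, 6.65)

The minimiser of Σwᵢ‖p−pᵢ‖² is the weighted centroid p* = (Σwᵢpᵢ)/(Σwᵢ).
Σwᵢ = 443.
Σwᵢxᵢ = 3·13 + 400·14 + 40·2 = 5719.
Σwᵢyᵢ = 3·9 + 400·6 + 40·13 = 2947.
x* = 5719/443 = 12.91, y* = 2947/443 = 6.65.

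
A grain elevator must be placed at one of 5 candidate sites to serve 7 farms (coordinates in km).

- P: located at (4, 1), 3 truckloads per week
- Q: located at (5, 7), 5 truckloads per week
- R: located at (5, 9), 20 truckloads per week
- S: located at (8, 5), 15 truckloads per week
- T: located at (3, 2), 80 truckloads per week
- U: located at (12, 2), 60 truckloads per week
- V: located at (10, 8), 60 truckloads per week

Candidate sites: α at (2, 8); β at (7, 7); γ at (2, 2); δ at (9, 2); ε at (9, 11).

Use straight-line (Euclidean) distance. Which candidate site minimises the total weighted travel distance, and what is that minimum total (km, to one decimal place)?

β, total 1246.5 km

Total weighted distance at each candidate:
  α (2, 8): total = 1867.9
  β (7, 7): total = 1246.5
  γ (2, 2): total = 1568.8
  δ (9, 2): total = 1281.0
  ε (9, 11): total = 1866.8
Minimum is at β with total 1246.5 km.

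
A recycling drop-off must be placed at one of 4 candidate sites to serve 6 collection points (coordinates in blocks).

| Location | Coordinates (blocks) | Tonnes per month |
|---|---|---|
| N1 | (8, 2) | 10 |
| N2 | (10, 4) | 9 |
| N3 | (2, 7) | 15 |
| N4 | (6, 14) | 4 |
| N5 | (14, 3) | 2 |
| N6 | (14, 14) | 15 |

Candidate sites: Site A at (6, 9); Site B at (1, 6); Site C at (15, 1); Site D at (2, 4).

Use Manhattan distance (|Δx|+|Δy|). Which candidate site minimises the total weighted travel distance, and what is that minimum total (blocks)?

Site A, total 504 blocks

Total weighted distance at each candidate:
  Site A (6, 9): total = 504
  Site B (1, 6): total = 638
  Site C (15, 1): total = 741
  Site D (2, 4): total = 609
Minimum is at Site A with total 504 blocks.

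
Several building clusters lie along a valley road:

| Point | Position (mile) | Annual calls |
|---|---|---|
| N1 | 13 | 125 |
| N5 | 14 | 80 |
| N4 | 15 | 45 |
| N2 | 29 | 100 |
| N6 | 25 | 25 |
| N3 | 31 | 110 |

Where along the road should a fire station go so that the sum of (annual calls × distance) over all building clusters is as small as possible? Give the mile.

For a sum of weighted absolute distances on a line, the optimum is the weighted median (not the mean). Total weight W = 485; half-weight = 242.5.
Sort by position and accumulate weight:
  mile 13 (N1, w=125) → cum 125
  mile 14 (N5, w=80) → cum 205
  mile 15 (N4, w=45) → cum 250  ≥ 242.5 → median here
  mile 25 (N6, w=25) → cum 275
  mile 29 (N2, w=100) → cum 375
  mile 31 (N3, w=110) → cum 485
Optimal location: mile 15.

x = 15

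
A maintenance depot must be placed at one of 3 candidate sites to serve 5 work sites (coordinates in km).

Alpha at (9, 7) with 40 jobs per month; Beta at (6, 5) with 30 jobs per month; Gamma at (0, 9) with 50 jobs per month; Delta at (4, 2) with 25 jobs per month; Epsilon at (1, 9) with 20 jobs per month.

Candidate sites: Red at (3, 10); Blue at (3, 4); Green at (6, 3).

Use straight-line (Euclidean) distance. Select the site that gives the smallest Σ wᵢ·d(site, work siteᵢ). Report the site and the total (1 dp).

Blue, total 818.3 km

Total weighted distance at each candidate:
  Red (3, 10): total = 847.6
  Blue (3, 4): total = 818.3
  Green (6, 3): total = 896.4
Minimum is at Blue with total 818.3 km.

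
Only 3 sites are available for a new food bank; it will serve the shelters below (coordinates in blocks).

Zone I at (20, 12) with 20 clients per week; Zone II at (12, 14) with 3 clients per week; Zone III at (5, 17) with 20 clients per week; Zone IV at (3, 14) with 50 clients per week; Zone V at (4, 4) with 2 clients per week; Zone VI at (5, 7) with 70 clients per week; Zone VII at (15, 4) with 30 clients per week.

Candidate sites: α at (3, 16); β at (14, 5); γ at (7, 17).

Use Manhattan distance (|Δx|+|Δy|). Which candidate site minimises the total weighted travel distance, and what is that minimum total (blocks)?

α, total 2129 blocks

Total weighted distance at each candidate:
  α (3, 16): total = 2129
  β (14, 5): total = 2565
  γ (7, 17): total = 2276
Minimum is at α with total 2129 blocks.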